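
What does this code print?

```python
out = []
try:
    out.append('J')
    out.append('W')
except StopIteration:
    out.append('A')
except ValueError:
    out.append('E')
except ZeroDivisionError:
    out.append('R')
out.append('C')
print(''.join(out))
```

Execution trace: 'J' (try body) → 'W' (try body, no exception) → 'C' (after the try/except). Output: JWC

Answer: JWC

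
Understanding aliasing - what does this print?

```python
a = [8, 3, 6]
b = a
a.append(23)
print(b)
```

Key concept: basic list aliasing.
Step by step:
`a = [8, 3, 6]` → a = [8, 3, 6]
`b = a` → b = [8, 3, 6] (same object as a)
`a.append(23)` → a = [8, 3, 6, 23] (same object as b); b = [8, 3, 6, 23] (same object as a)
`print(b)` → prints [8, 3, 6, 23]

Answer: [8, 3, 6, 23]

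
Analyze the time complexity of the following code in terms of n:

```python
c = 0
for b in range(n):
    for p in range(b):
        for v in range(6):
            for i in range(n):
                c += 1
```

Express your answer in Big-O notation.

Each loop level contributes: n × n × 1 × n. Multiplying the contributions gives O(n^3).

Answer: O(n^3)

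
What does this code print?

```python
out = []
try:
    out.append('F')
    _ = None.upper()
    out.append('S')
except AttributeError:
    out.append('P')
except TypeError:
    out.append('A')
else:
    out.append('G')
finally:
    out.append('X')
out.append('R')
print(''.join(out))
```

Execution trace: 'F' (try body) → 'P' (except AttributeError) → 'X' (finally) → 'R' (after the try/except). Output: FPXR

Answer: FPXR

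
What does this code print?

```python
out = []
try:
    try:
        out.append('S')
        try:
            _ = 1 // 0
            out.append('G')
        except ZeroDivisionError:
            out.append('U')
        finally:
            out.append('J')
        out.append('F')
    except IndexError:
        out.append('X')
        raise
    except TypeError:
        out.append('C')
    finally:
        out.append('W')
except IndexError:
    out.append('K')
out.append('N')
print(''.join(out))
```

Execution trace: 'S' (try body) → 'U' (inner except ZeroDivisionError) → 'J' (inner finally) → 'F' (try body, no exception) → 'W' (finally) → 'N' (after the try/except). Output: SUJFWN

Answer: SUJFWN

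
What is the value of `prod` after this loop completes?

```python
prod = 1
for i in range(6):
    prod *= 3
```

3^6 = 729
`prod` takes the values: 1 → 3 → 9 → 27 → 81 → 243 → 729

Answer: 729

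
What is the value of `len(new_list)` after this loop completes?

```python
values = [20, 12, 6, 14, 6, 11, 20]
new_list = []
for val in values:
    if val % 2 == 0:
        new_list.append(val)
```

Count even numbers in [20, 12, 6, 14, 6, 11, 20]
`new_list` takes the values: [] → [20] → [20, 12] → [20, 12, 6] → [20, 12, 6, 14] → [20, 12, 6, 14, 6] → [20, 12, 6, 14, 6, 20]
So `len(new_list)` = 6

Answer: 6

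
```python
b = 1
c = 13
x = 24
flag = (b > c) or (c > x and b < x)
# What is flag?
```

Trace:
`b = 1` → b = 1
`c = 13` → c = 13
`x = 24` → x = 24
`flag = (b > c) or (c > x and b < x)` → flag = False
So flag = False

Answer: False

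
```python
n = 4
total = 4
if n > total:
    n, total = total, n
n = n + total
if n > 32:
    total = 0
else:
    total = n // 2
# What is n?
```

Trace:
`n = 4` → n = 4
`total = 4` → total = 4
`if n > total: ...` → n > total is False → no variable changes
`n = n + total` → n = 8
`if n > 32: ...` → n > 32 is False, take else branch → no variable changes
So n = 8

Answer: 8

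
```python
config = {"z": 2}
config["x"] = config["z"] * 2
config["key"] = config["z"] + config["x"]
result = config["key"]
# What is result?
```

Trace:
`config = {"z": 2}` → config = {'z': 2}
`config["x"] = config["z"] * 2` → config = {'z': 2, 'x': 4}
`config["key"] = config["z"] + config["x"]` → config = {'z': 2, 'x': 4, 'key': 6}
`result = config["key"]` → result = 6
So result = 6

Answer: 6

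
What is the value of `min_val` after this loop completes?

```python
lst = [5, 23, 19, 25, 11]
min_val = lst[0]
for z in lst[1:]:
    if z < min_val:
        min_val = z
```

Minimum of [5, 23, 19, 25, 11]
`min_val` takes the values: 5

Answer: 5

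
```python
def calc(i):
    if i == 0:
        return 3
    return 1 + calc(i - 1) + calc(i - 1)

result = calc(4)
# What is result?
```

calc(i) = 1 + 2·calc(i-1), calc(0)=3. Closed form: (3+1)·2^4 - 1 = 63.

Answer: 63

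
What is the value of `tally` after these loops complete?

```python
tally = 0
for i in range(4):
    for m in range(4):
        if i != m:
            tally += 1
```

4² - 4 (exclude diagonal)
`tally` takes the values: 0 → 1 → 2 → 3 → 4 → 5 → 6 → 7 → 8 → 9 → 10 → 11 → 12

Answer: 12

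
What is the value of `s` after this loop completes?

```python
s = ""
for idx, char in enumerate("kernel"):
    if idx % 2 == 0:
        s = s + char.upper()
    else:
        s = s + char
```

Uppercase even positions in 'kernel'
`s` takes the values: "" → "K" → "Ke" → "KeR" → "KeRn" → "KeRnE" → "KeRnEl"

Answer: "KeRnEl"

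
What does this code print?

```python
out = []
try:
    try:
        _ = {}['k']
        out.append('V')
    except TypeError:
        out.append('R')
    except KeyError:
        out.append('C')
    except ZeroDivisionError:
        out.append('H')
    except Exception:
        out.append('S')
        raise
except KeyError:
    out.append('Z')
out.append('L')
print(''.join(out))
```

Execution trace: 'C' (inner except KeyError) → 'L' (after the try/except). Output: CL

Answer: CL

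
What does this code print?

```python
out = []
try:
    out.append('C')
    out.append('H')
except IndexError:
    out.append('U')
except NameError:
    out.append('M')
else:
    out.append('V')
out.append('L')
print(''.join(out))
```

Execution trace: 'C' (try body) → 'H' (try body, no exception) → 'V' (else) → 'L' (after the try/except). Output: CHVL

Answer: CHVL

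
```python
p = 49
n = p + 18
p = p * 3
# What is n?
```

Trace:
`p = 49` → p = 49
`n = p + 18` → n = 67
`p = p * 3` → p = 147
So n = 67

Answer: 67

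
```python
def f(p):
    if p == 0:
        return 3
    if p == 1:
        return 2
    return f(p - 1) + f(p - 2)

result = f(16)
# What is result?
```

Build up from base cases: f(0)=3, f(1)=2, f(2)=5, f(3)=7, f(4)=12, f(5)=19, f(6)=31, ..., f(16)=3804

Answer: 3804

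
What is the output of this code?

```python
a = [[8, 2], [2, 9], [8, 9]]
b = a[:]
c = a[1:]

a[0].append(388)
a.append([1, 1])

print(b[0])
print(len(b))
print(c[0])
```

Key concept: slice with nested mutation.
Step by step:
`a = [[8, 2], [2, 9], [8, 9]]` → a = [[8, 2], [2, 9], [8, 9]]
`b = a[:]` → b = [[8, 2], [2, 9], [8, 9]]
`c = a[1:]` → c = [[2, 9], [8, 9]]
`a[0].append(388)` → a = [[8, 2, 388], [2, 9], [8, 9]]; b = [[8, 2, 388], [2, 9], [8, 9]]
`a.append([1, 1])` → a = [[8, 2, 388], [2, 9], [8, 9], [1, 1]]
`print(b[0])` → prints [8, 2, 388]
`print(len(b))` → prints 3
`print(c[0])` → prints [2, 9]

Answer:
[8, 2, 388]
3
[2, 9]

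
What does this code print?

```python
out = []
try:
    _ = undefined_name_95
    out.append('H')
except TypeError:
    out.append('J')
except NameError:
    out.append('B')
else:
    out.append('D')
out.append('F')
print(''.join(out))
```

Execution trace: 'B' (except NameError) → 'F' (after the try/except). Output: BF

Answer: BF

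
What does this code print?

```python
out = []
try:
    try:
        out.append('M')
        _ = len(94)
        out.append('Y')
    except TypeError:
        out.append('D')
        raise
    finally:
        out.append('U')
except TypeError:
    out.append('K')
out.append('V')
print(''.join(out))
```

Execution trace: 'M' (inner try body) → 'D' (inner except TypeError) → 'U' (inner finally) → 'K' (outer except TypeError) → 'V' (after the try/except). Output: MDUKV

Answer: MDUKV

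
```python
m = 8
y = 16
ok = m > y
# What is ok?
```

Trace:
`m = 8` → m = 8
`y = 16` → y = 16
`ok = m > y` → ok = False
So ok = False

Answer: False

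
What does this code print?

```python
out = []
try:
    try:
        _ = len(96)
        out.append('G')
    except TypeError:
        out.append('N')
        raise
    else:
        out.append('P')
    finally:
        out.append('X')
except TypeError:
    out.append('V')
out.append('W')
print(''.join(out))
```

Execution trace: 'N' (inner except TypeError) → 'X' (inner finally) → 'V' (outer except TypeError) → 'W' (after the try/except). Output: NXVW

Answer: NXVW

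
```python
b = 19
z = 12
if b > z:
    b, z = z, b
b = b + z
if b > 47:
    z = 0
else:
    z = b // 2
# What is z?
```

Trace:
`b = 19` → b = 19
`z = 12` → z = 12
`if b > z: ...` → b > z is True → b = 12; z = 19
`b = b + z` → b = 31
`if b > 47: ...` → b > 47 is False, take else branch → z = 15
So z = 15

Answer: 15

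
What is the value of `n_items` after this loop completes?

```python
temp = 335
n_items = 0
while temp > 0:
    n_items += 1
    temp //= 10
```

Count digits by repeated division by 10
`n_items` takes the values: 0 → 1 → 2 → 3

Answer: 3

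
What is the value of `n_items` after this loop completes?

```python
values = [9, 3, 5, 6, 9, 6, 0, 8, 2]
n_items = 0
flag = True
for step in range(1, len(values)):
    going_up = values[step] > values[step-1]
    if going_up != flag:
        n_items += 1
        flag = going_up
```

Count direction changes in [9, 3, 5, 6, 9, 6, 0, 8, 2]
`n_items` takes the values: 0 → 1 → 2 → 3 → 4 → 5

Answer: 5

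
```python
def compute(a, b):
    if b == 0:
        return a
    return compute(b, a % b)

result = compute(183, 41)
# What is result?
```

compute(183, 41) -> compute(41, 19) -> compute(19, 3) -> compute(3, 1) -> compute(1, 0) -> 1

Answer: 1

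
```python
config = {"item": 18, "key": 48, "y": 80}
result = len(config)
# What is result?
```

Trace:
`config = {"item": 18, "key": 48, "y": 80}` → config = {'item': 18, 'key': 48, 'y': 80}
`result = len(config)` → result = 3
So result = 3

Answer: 3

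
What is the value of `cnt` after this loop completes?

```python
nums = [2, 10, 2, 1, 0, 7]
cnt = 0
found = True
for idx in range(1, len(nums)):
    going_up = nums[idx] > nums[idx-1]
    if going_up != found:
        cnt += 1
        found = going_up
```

Count direction changes in [2, 10, 2, 1, 0, 7]
`cnt` takes the values: 0 → 1 → 2

Answer: 2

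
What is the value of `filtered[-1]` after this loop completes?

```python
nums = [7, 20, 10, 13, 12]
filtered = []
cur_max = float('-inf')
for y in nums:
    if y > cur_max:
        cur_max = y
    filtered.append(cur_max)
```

Running max ends at 20
`filtered` takes the values: [] → [7] → [7, 20] → [7, 20, 20] → [7, 20, 20, 20] → [7, 20, 20, 20, 20]
So `filtered[-1]` = 20

Answer: 20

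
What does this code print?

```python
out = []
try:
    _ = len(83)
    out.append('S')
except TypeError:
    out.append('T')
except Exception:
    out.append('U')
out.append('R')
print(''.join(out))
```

Execution trace: 'T' (except TypeError) → 'R' (after the try/except). Output: TR

Answer: TR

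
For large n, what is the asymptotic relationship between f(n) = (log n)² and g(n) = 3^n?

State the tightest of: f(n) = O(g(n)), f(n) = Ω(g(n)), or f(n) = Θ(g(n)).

(log n)² vs 3^n: f(n) = O(g(n)) but not Ω(g(n)) — 3^n grows strictly faster than (log n)².

Answer: f(n) = O(g(n)) but not Ω(g(n)) — 3^n grows strictly faster than (log n)².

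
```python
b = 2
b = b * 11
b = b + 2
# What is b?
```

Trace:
`b = 2` → b = 2
`b = b * 11` → b = 22
`b = b + 2` → b = 24
So b = 24

Answer: 24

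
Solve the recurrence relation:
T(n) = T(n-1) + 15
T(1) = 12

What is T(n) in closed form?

Unrolling: T(n) = T(1) + 15·(n-1) = 12 + 15(n-1) = 15n - 3.

Answer: T(n) = 15n - 3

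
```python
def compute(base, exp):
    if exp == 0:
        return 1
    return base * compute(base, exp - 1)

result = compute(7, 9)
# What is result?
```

compute(7, 9) = 7 * 7 * 7 * 7 * 7 * 7 * 7 * 7 * 7 = 40353607

Answer: 40353607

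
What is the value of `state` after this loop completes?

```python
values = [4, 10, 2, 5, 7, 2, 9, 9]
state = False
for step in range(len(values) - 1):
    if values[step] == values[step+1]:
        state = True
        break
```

Check consecutive duplicates in [4, 10, 2, 5, 7, 2, 9, 9]
`state` takes the values: False → True

Answer: True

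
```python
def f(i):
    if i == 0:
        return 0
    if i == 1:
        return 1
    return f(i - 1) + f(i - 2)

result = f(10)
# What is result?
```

Build up from base cases: f(0)=0, f(1)=1, f(2)=1, f(3)=2, f(4)=3, f(5)=5, f(6)=8, ..., f(10)=55

Answer: 55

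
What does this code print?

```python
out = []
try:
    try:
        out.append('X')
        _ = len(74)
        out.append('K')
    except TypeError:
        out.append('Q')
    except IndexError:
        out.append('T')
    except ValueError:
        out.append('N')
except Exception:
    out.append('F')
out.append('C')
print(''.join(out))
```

Execution trace: 'X' (inner try body) → 'Q' (inner except TypeError) → 'C' (after the try/except). Output: XQC

Answer: XQC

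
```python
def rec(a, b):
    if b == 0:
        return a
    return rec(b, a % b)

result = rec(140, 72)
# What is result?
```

rec(140, 72) -> rec(72, 68) -> rec(68, 4) -> rec(4, 0) -> 4

Answer: 4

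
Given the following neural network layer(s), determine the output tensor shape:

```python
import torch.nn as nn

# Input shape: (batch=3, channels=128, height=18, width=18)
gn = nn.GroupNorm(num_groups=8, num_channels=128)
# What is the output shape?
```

Input: (3, 128, 18, 18) -> Output: (3, 128, 18, 18)

Answer: (3, 128, 18, 18)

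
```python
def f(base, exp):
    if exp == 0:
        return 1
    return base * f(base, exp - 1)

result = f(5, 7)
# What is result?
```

f(5, 7) = 5 * 5 * 5 * 5 * 5 * 5 * 5 = 78125

Answer: 78125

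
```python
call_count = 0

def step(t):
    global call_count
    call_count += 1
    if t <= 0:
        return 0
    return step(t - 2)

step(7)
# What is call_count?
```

Linear recursion stepping by 2: 5 calls from t=7 down to ≤0.

Answer: 5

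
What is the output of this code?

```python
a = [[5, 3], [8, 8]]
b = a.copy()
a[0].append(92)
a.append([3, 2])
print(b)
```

Key concept: shallow copy with nested lists.
Step by step:
`a = [[5, 3], [8, 8]]` → a = [[5, 3], [8, 8]]
`b = a.copy()` → b = [[5, 3], [8, 8]]
`a[0].append(92)` → a = [[5, 3, 92], [8, 8]]; b = [[5, 3, 92], [8, 8]]
`a.append([3, 2])` → a = [[5, 3, 92], [8, 8], [3, 2]]
`print(b)` → prints [[5, 3, 92], [8, 8]]

Answer: [[5, 3, 92], [8, 8]]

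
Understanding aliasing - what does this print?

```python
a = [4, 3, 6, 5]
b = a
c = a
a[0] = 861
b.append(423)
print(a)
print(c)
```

Key concept: multiple aliases.
Step by step:
`a = [4, 3, 6, 5]` → a = [4, 3, 6, 5]
`b = a` → b = [4, 3, 6, 5] (same object as a)
`c = a` → c = [4, 3, 6, 5] (same object as a, b)
`a[0] = 861` → a = [861, 3, 6, 5] (same object as b, c); b = [861, 3, 6, 5] (same object as a, c); c = [861, 3, 6, 5] (same object as a, b)
`b.append(423)` → a = [861, 3, 6, 5, 423] (same object as b, c); b = [861, 3, 6, 5, 423] (same object as a, c); c = [861, 3, 6, 5, 423] (same object as a, b)
`print(a)` → prints [861, 3, 6, 5, 423]
`print(c)` → prints [861, 3, 6, 5, 423]

Answer:
[861, 3, 6, 5, 423]
[861, 3, 6, 5, 423]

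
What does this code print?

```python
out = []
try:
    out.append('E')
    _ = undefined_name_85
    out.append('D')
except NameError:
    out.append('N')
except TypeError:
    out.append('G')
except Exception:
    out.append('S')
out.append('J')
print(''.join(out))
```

Execution trace: 'E' (try body) → 'N' (except NameError) → 'J' (after the try/except). Output: ENJ

Answer: ENJ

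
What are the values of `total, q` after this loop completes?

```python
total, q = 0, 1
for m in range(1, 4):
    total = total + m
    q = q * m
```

Sum and factorial of 1 to 3
`total, q` takes the values: (0, 1) → (1, 1) → (3, 1) → (3, 2) → (6, 2) → (6, 6)

Answer: 6, 6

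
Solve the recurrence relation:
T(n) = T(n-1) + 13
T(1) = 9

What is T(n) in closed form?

Unrolling: T(n) = T(1) + 13·(n-1) = 9 + 13(n-1) = 13n - 4.

Answer: T(n) = 13n - 4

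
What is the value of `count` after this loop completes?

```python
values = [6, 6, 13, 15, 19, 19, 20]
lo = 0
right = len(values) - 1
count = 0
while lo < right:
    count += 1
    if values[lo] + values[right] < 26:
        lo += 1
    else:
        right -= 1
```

Steps to find pair summing to 26
`count` takes the values: 0 → 1 → 2 → 3 → 4 → 5 → 6

Answer: 6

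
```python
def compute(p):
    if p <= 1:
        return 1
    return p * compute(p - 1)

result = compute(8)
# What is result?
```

compute(8) = 8 * 7 * 6 * 5 * 4 * 3 * 2 * 1 = 40320

Answer: 40320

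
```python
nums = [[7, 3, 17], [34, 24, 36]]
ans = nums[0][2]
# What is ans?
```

Trace:
`nums = [[7, 3, 17], [34, 24, 36]]` → nums = [[7, 3, 17], [34, 24, 36]]
`ans = nums[0][2]` → ans = 17
So ans = 17

Answer: 17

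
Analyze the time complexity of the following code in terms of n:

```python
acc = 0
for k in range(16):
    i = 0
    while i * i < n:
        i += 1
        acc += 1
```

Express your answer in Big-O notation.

Each loop level contributes: 1 × √n. Multiplying the contributions gives O(√n).

Answer: O(√n)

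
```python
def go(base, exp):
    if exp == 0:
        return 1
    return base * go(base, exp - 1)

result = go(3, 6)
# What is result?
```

go(3, 6) = 3 * 3 * 3 * 3 * 3 * 3 = 729

Answer: 729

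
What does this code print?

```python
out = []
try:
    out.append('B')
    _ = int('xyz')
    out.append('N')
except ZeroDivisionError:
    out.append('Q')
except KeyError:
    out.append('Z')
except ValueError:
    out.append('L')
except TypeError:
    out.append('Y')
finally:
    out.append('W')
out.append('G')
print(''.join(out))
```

Execution trace: 'B' (try body) → 'L' (except ValueError) → 'W' (finally) → 'G' (after the try/except). Output: BLWG

Answer: BLWG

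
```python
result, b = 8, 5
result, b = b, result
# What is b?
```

Trace:
`result, b = 8, 5` → result = 8; b = 5
`result, b = b, result` → result = 5; b = 8
So b = 8

Answer: 8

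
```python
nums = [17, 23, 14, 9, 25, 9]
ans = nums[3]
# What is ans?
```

Trace:
`nums = [17, 23, 14, 9, 25, 9]` → nums = [17, 23, 14, 9, 25, 9]
`ans = nums[3]` → ans = 9
So ans = 9

Answer: 9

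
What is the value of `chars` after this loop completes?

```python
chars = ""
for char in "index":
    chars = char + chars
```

Reverse 'index'
`chars` takes the values: "" → "i" → "ni" → "dni" → "edni" → "xedni"

Answer: "xedni"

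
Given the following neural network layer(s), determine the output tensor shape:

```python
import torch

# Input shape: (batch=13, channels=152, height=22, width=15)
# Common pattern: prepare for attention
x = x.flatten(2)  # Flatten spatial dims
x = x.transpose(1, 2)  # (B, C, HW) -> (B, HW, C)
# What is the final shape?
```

Input: (13, 152, 22, 15) -> after flatten(2): (13, 152, 330) -> Output: (13, 330, 152)

Answer: (13, 330, 152)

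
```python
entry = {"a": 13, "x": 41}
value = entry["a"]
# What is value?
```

Trace:
`entry = {"a": 13, "x": 41}` → entry = {'a': 13, 'x': 41}
`value = entry["a"]` → value = 13
So value = 13

Answer: 13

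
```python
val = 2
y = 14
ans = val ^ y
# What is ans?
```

Trace:
`val = 2` → val = 2
`y = 14` → y = 14
`ans = val ^ y` → ans = 12
So ans = 12

Answer: 12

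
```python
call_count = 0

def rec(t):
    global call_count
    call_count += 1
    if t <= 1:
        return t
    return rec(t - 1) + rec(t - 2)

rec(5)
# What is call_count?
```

Calls(t) = 1 + Calls(t-1) + Calls(t-2); Calls(0)=Calls(1)=1. For t=5 this gives 15.

Answer: 15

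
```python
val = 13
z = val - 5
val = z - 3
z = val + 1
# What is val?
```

Trace:
`val = 13` → val = 13
`z = val - 5` → z = 8
`val = z - 3` → val = 5
`z = val + 1` → z = 6
So val = 5

Answer: 5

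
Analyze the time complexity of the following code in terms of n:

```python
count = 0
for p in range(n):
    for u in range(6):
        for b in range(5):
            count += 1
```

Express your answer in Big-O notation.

Each loop level contributes: n × 1 × 1. Multiplying the contributions gives O(n).

Answer: O(n)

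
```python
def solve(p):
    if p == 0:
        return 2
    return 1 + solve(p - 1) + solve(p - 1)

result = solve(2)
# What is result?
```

solve(p) = 1 + 2·solve(p-1), solve(0)=2. Closed form: (2+1)·2^2 - 1 = 11.

Answer: 11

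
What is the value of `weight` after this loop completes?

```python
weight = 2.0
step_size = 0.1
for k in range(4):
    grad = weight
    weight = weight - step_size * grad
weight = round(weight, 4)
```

Gradient descent: w = 2.0 * (1 - 0.1)^4
`weight` takes the values: 2.0 → 1.8 → 1.62 → 1.458 → 1.3122

Answer: 1.3122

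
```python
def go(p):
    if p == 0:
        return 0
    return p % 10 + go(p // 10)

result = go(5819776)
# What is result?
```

Sum of digits of 5819776: 6 + 7 + 7 + 9 + 1 + 8 + 5 = 43

Answer: 43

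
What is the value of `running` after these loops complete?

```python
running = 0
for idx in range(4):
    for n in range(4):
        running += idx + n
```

Sum of all idx+n for idx,n in 4x4
`running` takes the values: 0 → 1 → 3 → 6 → 7 → 9 → 12 → 16 → 18 → 21 → 25 → 30 → 33 → 37 → 42 → 48

Answer: 48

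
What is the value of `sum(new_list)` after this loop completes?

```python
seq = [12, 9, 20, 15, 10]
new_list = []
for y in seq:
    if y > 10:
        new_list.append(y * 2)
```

Sum of doubled values > 10
`new_list` takes the values: [] → [24] → [24, 40] → [24, 40, 30]
So `sum(new_list)` = 94

Answer: 94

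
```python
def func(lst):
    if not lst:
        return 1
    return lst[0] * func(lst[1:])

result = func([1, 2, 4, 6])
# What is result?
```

Product over [1, 2, 4, 6] = 1 * 2 * 4 * 6 = 48

Answer: 48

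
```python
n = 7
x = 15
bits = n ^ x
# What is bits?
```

Trace:
`n = 7` → n = 7
`x = 15` → x = 15
`bits = n ^ x` → bits = 8
So bits = 8

Answer: 8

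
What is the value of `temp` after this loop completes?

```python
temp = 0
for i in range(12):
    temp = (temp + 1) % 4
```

Increment mod 4, 12 times = 0
`temp` takes the values: 0 → 1 → 2 → 3 → 0 → 1 → 2 → 3 → 0 → 1 → 2 → 3 → 0

Answer: 0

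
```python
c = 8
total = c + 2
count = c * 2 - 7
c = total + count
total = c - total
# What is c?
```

Trace:
`c = 8` → c = 8
`total = c + 2` → total = 10
`count = c * 2 - 7` → count = 9
`c = total + count` → c = 19
`total = c - total` → total = 9
So c = 19

Answer: 19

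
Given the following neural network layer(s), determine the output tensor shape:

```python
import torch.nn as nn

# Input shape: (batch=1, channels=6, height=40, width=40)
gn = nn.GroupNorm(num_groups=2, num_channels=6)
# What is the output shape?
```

Input: (1, 6, 40, 40) -> Output: (1, 6, 40, 40)

Answer: (1, 6, 40, 40)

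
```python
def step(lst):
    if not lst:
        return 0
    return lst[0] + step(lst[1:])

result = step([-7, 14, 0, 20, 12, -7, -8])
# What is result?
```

(-7) + 14 + 0 + 20 + 12 + (-7) + (-8) + 0 = 24

Answer: 24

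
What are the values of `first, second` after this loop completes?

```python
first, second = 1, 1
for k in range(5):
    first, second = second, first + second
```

Fibonacci: after 5 iterations
`first, second` takes the values: (1, 1) → (1, 2) → (2, 3) → (3, 5) → (5, 8) → (8, 13)

Answer: 8, 13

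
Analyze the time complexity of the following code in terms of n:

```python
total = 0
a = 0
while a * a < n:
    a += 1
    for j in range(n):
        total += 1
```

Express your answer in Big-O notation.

Each loop level contributes: √n × n. Multiplying the contributions gives O(n√n).

Answer: O(n√n)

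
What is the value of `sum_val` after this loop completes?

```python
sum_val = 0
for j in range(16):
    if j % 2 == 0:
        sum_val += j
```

Sum of even numbers 0 to 15
`sum_val` takes the values: 0 → 2 → 6 → 12 → 20 → 30 → 42 → 56

Answer: 56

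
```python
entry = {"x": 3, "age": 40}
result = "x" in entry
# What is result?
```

Trace:
`entry = {"x": 3, "age": 40}` → entry = {'x': 3, 'age': 40}
`result = "x" in entry` → result = True
So result = True

Answer: True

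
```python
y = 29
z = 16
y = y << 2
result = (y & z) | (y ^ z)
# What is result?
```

Trace:
`y = 29` → y = 29
`z = 16` → z = 16
`y = y << 2` → y = 116
`result = (y & z) | (y ^ z)` → result = 116
So result = 116

Answer: 116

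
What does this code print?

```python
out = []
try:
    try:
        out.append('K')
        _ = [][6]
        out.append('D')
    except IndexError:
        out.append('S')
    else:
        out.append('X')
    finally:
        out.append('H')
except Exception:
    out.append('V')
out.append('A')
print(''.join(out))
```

Execution trace: 'K' (inner try body) → 'S' (inner except IndexError) → 'H' (inner finally) → 'A' (after the try/except). Output: KSHA

Answer: KSHA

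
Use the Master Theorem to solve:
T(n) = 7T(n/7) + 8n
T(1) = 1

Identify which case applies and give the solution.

a=7, b=7, f(n)=8n. log_7(7) = 1. Since c=1 = 1, Case 2 applies: T(n) = Θ(n^log_b(a) · log n) = O(n log n).

Answer: O(n log n) - Case 2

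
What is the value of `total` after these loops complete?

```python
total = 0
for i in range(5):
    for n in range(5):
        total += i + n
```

Sum of all i+n for i,n in 5x5
`total` takes the values: 0 → 1 → 3 → 6 → 10 → 11 → 13 → 16 → 20 → 25 → 27 → 30 → 34 → 39 → 45 → 48 → 52 → 57 → 63 → 70 → 74 → 79 → 85 → 92 → 100

Answer: 100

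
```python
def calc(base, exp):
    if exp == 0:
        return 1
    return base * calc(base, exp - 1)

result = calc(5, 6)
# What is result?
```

calc(5, 6) = 5 * 5 * 5 * 5 * 5 * 5 = 15625

Answer: 15625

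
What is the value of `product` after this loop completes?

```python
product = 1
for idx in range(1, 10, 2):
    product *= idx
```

Product of 1, 3, 5, ... up to 9
`product` takes the values: 1 → 3 → 15 → 105 → 945

Answer: 945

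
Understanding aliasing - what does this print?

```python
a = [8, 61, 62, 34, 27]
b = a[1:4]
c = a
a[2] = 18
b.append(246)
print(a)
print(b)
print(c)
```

Key concept: slice vs alias.
Step by step:
`a = [8, 61, 62, 34, 27]` → a = [8, 61, 62, 34, 27]
`b = a[1:4]` → b = [61, 62, 34]
`c = a` → c = [8, 61, 62, 34, 27] (same object as a)
`a[2] = 18` → a = [8, 61, 18, 34, 27] (same object as c); c = [8, 61, 18, 34, 27] (same object as a)
`b.append(246)` → b = [61, 62, 34, 246]
`print(a)` → prints [8, 61, 18, 34, 27]
`print(b)` → prints [61, 62, 34, 246]
`print(c)` → prints [8, 61, 18, 34, 27]

Answer:
[8, 61, 18, 34, 27]
[61, 62, 34, 246]
[8, 61, 18, 34, 27]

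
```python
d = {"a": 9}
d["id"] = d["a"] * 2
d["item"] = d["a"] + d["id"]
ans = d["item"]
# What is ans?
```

Trace:
`d = {"a": 9}` → d = {'a': 9}
`d["id"] = d["a"] * 2` → d = {'a': 9, 'id': 18}
`d["item"] = d["a"] + d["id"]` → d = {'a': 9, 'id': 18, 'item': 27}
`ans = d["item"]` → ans = 27
So ans = 27

Answer: 27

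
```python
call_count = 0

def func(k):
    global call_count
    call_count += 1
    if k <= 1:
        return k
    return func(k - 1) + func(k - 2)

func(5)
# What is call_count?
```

Calls(k) = 1 + Calls(k-1) + Calls(k-2); Calls(0)=Calls(1)=1. For k=5 this gives 15.

Answer: 15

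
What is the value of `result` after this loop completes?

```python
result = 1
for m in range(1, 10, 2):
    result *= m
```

Product of 1, 3, 5, ... up to 9
`result` takes the values: 1 → 3 → 15 → 105 → 945

Answer: 945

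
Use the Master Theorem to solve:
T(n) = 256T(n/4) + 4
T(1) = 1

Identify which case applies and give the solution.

a=256, b=4, f(n)=4. log_4(256) = 4. Since c=0 < 4, Case 1 applies: T(n) = Θ(n^log_b(a)) = O(n^4).

Answer: O(n^4) - Case 1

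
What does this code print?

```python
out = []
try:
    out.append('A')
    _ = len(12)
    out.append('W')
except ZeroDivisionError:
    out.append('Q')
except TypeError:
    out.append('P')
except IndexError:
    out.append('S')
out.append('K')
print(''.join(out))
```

Execution trace: 'A' (try body) → 'P' (except TypeError) → 'K' (after the try/except). Output: APK

Answer: APK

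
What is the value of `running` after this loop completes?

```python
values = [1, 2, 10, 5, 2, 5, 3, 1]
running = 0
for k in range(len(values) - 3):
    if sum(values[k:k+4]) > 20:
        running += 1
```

Count windows with sum > 20
`running` takes the values: 0 → 1

Answer: 1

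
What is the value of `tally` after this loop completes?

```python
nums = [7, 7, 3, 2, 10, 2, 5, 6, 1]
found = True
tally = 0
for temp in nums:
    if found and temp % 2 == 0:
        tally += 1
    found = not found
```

Count even values at even positions
`tally` takes the values: 0 → 1

Answer: 1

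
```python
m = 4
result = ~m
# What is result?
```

Trace:
`m = 4` → m = 4
`result = ~m` → result = -5
So result = -5

Answer: -5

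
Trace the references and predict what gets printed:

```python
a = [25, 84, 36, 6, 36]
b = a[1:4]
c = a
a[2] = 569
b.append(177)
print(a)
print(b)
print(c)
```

Key concept: slice vs alias.
Step by step:
`a = [25, 84, 36, 6, 36]` → a = [25, 84, 36, 6, 36]
`b = a[1:4]` → b = [84, 36, 6]
`c = a` → c = [25, 84, 36, 6, 36] (same object as a)
`a[2] = 569` → a = [25, 84, 569, 6, 36] (same object as c); c = [25, 84, 569, 6, 36] (same object as a)
`b.append(177)` → b = [84, 36, 6, 177]
`print(a)` → prints [25, 84, 569, 6, 36]
`print(b)` → prints [84, 36, 6, 177]
`print(c)` → prints [25, 84, 569, 6, 36]

Answer:
[25, 84, 569, 6, 36]
[84, 36, 6, 177]
[25, 84, 569, 6, 36]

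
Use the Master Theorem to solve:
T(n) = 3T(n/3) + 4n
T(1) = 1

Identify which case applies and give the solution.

a=3, b=3, f(n)=4n. log_3(3) = 1. Since c=1 = 1, Case 2 applies: T(n) = Θ(n^log_b(a) · log n) = O(n log n).

Answer: O(n log n) - Case 2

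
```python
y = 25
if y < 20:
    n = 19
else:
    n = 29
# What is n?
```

Trace:
`y = 25` → y = 25
`if y < 20: ...` → y < 20 is False, take else branch → n = 29
So n = 29

Answer: 29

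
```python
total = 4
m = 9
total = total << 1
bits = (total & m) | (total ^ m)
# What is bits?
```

Trace:
`total = 4` → total = 4
`m = 9` → m = 9
`total = total << 1` → total = 8
`bits = (total & m) | (total ^ m)` → bits = 9
So bits = 9

Answer: 9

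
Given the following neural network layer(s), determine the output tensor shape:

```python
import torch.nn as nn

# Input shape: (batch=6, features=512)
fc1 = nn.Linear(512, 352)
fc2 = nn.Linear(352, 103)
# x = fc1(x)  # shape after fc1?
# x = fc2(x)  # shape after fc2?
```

Input: (6, 512) -> after fc1: (6, 352) -> Output: (6, 103)

Answer: (6, 103)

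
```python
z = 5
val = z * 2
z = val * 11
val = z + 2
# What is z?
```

Trace:
`z = 5` → z = 5
`val = z * 2` → val = 10
`z = val * 11` → z = 110
`val = z + 2` → val = 112
So z = 110

Answer: 110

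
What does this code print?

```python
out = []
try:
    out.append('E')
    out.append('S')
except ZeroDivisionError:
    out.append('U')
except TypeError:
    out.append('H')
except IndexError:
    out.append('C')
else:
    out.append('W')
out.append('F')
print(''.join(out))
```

Execution trace: 'E' (try body) → 'S' (try body, no exception) → 'W' (else) → 'F' (after the try/except). Output: ESWF

Answer: ESWF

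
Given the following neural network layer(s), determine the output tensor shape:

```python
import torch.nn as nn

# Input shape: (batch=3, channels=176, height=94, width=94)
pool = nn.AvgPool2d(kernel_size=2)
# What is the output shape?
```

Input: (3, 176, 94, 94) -> Output: (3, 176, 47, 47)

Answer: (3, 176, 47, 47)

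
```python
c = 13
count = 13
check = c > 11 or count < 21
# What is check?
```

Trace:
`c = 13` → c = 13
`count = 13` → count = 13
`check = c > 11 or count < 21` → check = True
So check = True

Answer: True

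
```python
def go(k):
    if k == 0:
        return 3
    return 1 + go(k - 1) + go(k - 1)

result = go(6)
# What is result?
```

go(k) = 1 + 2·go(k-1), go(0)=3. Closed form: (3+1)·2^6 - 1 = 255.

Answer: 255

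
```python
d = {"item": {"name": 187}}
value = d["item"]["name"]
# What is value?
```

Trace:
`d = {"item": {"name": 187}}` → d = {'item': {'name': 187}}
`value = d["item"]["name"]` → value = 187
So value = 187

Answer: 187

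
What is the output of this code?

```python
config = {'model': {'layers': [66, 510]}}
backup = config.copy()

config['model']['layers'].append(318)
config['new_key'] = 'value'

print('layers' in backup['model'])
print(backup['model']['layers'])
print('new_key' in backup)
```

Key concept: shallow copy gotcha with nested dict.
Step by step:
`config = {'model': {'layers': [66, 510]}}` → config = {'model': {'layers': [66, 510]}}
`backup = config.copy()` → backup = {'model': {'layers': [66, 510]}}
`config['model']['layers'].append(318)` → config = {'model': {'layers': [66, 510, 318]}}; backup = {'model': {'layers': [66, 510, 318]}}
`config['new_key'] = 'value'` → config = {'model': {'layers': [66, 510, 318]}, 'new_key': 'value'}
`print('layers' in backup['model'])` → prints True
`print(backup['model']['layers'])` → prints [66, 510, 318]
`print('new_key' in backup)` → prints False

Answer:
True
[66, 510, 318]
False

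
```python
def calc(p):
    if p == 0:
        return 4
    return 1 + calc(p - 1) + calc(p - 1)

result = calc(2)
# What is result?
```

calc(p) = 1 + 2·calc(p-1), calc(0)=4. Closed form: (4+1)·2^2 - 1 = 19.

Answer: 19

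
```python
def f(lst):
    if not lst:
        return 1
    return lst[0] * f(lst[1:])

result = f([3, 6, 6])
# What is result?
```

Product over [3, 6, 6] = 3 * 6 * 6 = 108

Answer: 108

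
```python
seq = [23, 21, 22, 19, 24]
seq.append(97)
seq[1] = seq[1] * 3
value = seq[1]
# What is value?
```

Trace:
`seq = [23, 21, 22, 19, 24]` → seq = [23, 21, 22, 19, 24]
`seq.append(97)` → seq = [23, 21, 22, 19, 24, 97]
`seq[1] = seq[1] * 3` → seq = [23, 63, 22, 19, 24, 97]
`value = seq[1]` → value = 63
So value = 63

Answer: 63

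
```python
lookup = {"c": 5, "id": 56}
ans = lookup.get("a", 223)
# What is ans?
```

Trace:
`lookup = {"c": 5, "id": 56}` → lookup = {'c': 5, 'id': 56}
`ans = lookup.get("a", 223)` → ans = 223
So ans = 223

Answer: 223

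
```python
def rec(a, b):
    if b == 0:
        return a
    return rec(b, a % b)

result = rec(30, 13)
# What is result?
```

rec(30, 13) -> rec(13, 4) -> rec(4, 1) -> rec(1, 0) -> 1

Answer: 1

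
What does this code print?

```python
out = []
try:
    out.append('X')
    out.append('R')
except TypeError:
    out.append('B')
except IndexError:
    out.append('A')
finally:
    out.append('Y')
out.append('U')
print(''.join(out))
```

Execution trace: 'X' (try body) → 'R' (try body, no exception) → 'Y' (finally) → 'U' (after the try/except). Output: XRYU

Answer: XRYU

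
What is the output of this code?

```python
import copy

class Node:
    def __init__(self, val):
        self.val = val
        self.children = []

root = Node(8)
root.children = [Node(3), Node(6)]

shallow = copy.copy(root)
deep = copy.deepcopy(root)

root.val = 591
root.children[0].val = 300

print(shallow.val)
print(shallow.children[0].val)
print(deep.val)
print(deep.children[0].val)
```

Key concept: deep copy with custom objects.
Step by step:
`root = Node(8)` → root = Node(val=8, children=[])
`root.children = [Node(3), Node(6)]` → root = Node(val=8, children=[Node(val=3, children=[]), Node(val=6, children=[])])
`shallow = copy.copy(root)` → shallow = Node(val=8, children=[Node(val=3, children=[]), Node(val=6, children=[])])
`deep = copy.deepcopy(root)` → deep = Node(val=8, children=[Node(val=3, children=[]), Node(val=6, children=[])])
`root.val = 591` → root = Node(val=591, children=[Node(val=3, children=[]), Node(val=6, children=[])])
`root.children[0].val = 300` → root = Node(val=591, children=[Node(val=300, children=[]), Node(val=6, children=[])]); shallow = Node(val=8, children=[Node(val=300, children=[]), Node(val=6, children=[])])
`print(shallow.val)` → prints 8
`print(shallow.children[0].val)` → prints 300
`print(deep.val)` → prints 8
`print(deep.children[0].val)` → prints 3

Answer:
8
300
8
3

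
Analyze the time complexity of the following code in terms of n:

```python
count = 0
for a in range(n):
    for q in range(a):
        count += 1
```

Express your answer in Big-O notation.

Each loop level contributes: n × n. Multiplying the contributions gives O(n^2).

Answer: O(n^2)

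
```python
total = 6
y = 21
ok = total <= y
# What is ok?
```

Trace:
`total = 6` → total = 6
`y = 21` → y = 21
`ok = total <= y` → ok = True
So ok = True

Answer: True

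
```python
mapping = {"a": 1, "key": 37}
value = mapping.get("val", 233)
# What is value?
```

Trace:
`mapping = {"a": 1, "key": 37}` → mapping = {'a': 1, 'key': 37}
`value = mapping.get("val", 233)` → value = 233
So value = 233

Answer: 233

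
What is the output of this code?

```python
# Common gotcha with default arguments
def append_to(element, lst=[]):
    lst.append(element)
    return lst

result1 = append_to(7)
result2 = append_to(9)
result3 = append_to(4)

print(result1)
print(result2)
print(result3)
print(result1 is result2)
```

Key concept: mutable default argument gotcha.
Step by step:
`result1 = append_to(7)` → result1 = [7]
`result2 = append_to(9)` → result1 = [7, 9] (same object as result2); result2 = [7, 9] (same object as result1)
`result3 = append_to(4)` → result1 = [7, 9, 4] (same object as result2, result3); result2 = [7, 9, 4] (same object as result1, result3); result3 = [7, 9, 4] (same object as result1, result2)
`print(result1)` → prints [7, 9, 4]
`print(result2)` → prints [7, 9, 4]
`print(result3)` → prints [7, 9, 4]
`print(result1 is result2)` → prints True

Answer:
[7, 9, 4]
[7, 9, 4]
[7, 9, 4]
True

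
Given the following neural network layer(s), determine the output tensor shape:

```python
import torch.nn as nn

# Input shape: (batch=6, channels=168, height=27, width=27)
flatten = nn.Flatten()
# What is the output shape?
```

Input: (6, 168, 27, 27) -> Output: (6, 122472)

Answer: (6, 122472)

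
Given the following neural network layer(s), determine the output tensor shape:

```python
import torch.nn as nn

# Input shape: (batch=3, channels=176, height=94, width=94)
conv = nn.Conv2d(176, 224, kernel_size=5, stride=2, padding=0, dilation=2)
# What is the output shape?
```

Input: (3, 176, 94, 94) -> Output: (3, 224, 43, 43)

Answer: (3, 224, 43, 43)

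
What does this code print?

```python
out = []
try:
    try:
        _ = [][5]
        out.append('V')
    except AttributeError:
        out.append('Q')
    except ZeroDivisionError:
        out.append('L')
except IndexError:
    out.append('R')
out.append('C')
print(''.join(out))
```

Execution trace: 'R' (outer except IndexError) → 'C' (after the try/except). Output: RC

Answer: RC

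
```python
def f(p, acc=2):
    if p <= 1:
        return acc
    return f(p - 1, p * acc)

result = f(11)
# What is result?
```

Accumulator trace (n, acc): (11, 2) -> (10, 22) -> (9, 220) -> (8, 1980) -> (7, 15840) -> (6, 110880) -> (5, 665280) -> (4, 3326400) -> (3, 13305600) -> (2, 39916800) -> (1, 79833600) -> return 79833600

Answer: 79833600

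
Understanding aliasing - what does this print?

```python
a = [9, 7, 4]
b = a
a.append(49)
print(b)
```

Key concept: basic list aliasing.
Step by step:
`a = [9, 7, 4]` → a = [9, 7, 4]
`b = a` → b = [9, 7, 4] (same object as a)
`a.append(49)` → a = [9, 7, 4, 49] (same object as b); b = [9, 7, 4, 49] (same object as a)
`print(b)` → prints [9, 7, 4, 49]

Answer: [9, 7, 4, 49]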